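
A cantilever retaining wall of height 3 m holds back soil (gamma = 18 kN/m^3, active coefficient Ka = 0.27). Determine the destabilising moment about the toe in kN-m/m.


Pa = 0.5 * Ka * gamma * H^2
= 0.5 * 0.27 * 18 * 3^2
= 21.87 kN/m
Arm = H / 3 = 3 / 3 = 1.0 m
Mo = Pa * arm = Pa * H / 3 = 21.87 * 3 / 3 = 21.87 kN-m/m

21.87 kN-m/m


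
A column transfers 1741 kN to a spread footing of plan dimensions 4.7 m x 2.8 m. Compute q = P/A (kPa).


A = 4.7 * 2.8 = 13.16 m^2
q = P / A = 1741 / 13.16
= 132.2948 kPa

132.2948 kPa


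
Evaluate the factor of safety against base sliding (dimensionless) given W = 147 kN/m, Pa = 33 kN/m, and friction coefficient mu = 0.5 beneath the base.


Resisting force = mu * W = 0.5 * 147 = 73.5 kN/m
FOS = Resisting / Driving = 73.5 / 33
= 2.2273 (dimensionless)

2.2273 (dimensionless)


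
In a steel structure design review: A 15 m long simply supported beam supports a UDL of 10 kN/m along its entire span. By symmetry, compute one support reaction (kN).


Total load = w * L = 10 * 15 = 150 kN
By symmetry, each reaction R = total / 2 = 150 / 2 = 75.0 kN

75.0 kN


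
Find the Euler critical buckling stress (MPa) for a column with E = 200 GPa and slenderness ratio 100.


sigma_cr = pi^2 * E / lambda^2
= 9.8696 * 200000.0 / 100^2
= 9.8696 * 200000.0 / 10000
= 197.3921 MPa

197.3921 MPa


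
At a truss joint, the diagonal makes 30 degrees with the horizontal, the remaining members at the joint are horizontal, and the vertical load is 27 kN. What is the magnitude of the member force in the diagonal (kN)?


At the joint, only the diagonal has a vertical component, so vertical equilibrium gives:
F * sin(30) = 27
F = 27 / sin(30)
= 27 / 0.5
= 54.0 kN

54.0 kN


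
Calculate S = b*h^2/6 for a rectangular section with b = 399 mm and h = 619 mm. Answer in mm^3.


S = b * h^2 / 6
= 399 * 619^2 / 6
= 399 * 383161 / 6
= 25480206.5 mm^3

25480206.5 mm^3


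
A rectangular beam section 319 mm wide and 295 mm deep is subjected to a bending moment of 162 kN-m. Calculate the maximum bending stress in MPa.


I = b * h^3 / 12 = 319 * 295^3 / 12 = 682457302.08 mm^4
y = h / 2 = 295 / 2 = 147.5 mm
M = 162 kN-m = 162000000.0 N-mm
sigma = M * y / I = 162000000.0 * 147.5 / 682457302.08
= 35.01 MPa

35.01 MPa


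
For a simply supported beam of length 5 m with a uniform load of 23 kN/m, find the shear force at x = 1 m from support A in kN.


R_A = w * L / 2 = 23 * 5 / 2 = 57.5 kN
V(x) = R_A - w * x = 57.5 - 23 * 1
= 34.5 kN

34.5 kN


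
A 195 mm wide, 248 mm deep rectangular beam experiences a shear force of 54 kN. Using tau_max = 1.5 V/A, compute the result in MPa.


A = b * h = 195 * 248 = 48360 mm^2
V = 54 kN = 54000.0 N
tau_max = 1.5 * V / A = 1.5 * 54000.0 / 48360
= 1.6749 MPa

1.6749 MPa


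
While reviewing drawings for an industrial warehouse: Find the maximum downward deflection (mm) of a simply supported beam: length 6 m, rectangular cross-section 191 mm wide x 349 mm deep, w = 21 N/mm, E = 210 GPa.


I = 191 * 349^3 / 12 = 676594404.92 mm^4
L = 6000.0 mm, w = 21 N/mm, E = 210000.0 MPa
delta = 5 * w * L^4 / (384 * E * I)
= 5 * 21 * 6000.0^4 / (384 * 210000.0 * 676594404.92)
= 2.4941 mm

2.4941 mm


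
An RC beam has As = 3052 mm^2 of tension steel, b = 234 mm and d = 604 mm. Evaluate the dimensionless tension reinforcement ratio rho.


rho = As / (b * d)
= 3052 / (234 * 604)
= 3052 / 141336
= 0.021594 (dimensionless)

0.021594 (dimensionless)


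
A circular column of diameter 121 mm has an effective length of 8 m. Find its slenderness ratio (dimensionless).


Radius of gyration r = d / 4 = 121 / 4 = 30.25 mm
L_eff = 8000.0 mm
Slenderness ratio = L / r = 8000.0 / 30.25 = 264.46 (dimensionless)

264.46 (dimensionless)


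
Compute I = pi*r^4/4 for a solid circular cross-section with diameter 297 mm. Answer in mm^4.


r = d / 2 = 297 / 2 = 148.5 mm
I = pi * r^4 / 4 = pi * 148.5^4 / 4
= 381940485.65 mm^4

381940485.65 mm^4


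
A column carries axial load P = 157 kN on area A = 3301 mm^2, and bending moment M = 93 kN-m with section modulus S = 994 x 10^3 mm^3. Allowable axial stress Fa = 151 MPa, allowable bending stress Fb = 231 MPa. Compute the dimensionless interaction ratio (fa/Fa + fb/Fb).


f_a = P / A = 157000.0 / 3301 = 47.5613 MPa
f_b = M / S = 93000000.0 / 994000.0 = 93.5614 MPa
Ratio = f_a / Fa + f_b / Fb
= 47.5613 / 151 + 93.5614 / 231
= 0.72 (dimensionless)

0.72 (dimensionless)


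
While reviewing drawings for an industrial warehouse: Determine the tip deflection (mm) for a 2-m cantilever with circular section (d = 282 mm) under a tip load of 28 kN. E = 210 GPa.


I = pi * d^4 / 64 = pi * 282^4 / 64 = 310431892.12 mm^4
L = 2000.0 mm, P = 28000.0 N, E = 210000.0 MPa
delta = P * L^3 / (3 * E * I)
= 28000.0 * 2000.0^3 / (3 * 210000.0 * 310431892.12)
= 1.1454 mm

1.1454 mm


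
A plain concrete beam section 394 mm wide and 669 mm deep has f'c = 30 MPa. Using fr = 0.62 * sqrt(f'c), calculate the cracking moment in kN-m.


fr = 0.62 * sqrt(30) = 0.62 * 5.4772 = 3.3959 MPa
I = 394 * 669^3 / 12 = 9830901145.5 mm^4
y_t = 334.5 mm
M_cr = fr * I / y_t = 3.3959 * 9830901145.5 / 334.5 N-mm
= 99.8044 kN-m

99.8044 kN-m


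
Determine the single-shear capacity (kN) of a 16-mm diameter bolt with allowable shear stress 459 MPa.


A = pi * d^2 / 4 = pi * 16^2 / 4 = 201.0619 mm^2
V = f_v * A / 1000 = 459 * 201.0619 / 1000
= 92.2874 kN

92.2874 kN


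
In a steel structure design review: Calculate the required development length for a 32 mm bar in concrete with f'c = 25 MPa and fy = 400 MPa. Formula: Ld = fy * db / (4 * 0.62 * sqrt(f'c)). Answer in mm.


Ld = (fy * db) / (4 * 0.62 * sqrt(f'c))
= (400 * 32) / (4 * 0.62 * sqrt(25))
= 12800 / 12.4
= 1032.26 mm

1032.26 mm


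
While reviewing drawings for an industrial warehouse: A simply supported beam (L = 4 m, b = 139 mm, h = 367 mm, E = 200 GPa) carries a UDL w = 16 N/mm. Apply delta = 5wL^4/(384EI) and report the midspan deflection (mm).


I = 139 * 367^3 / 12 = 572574163.08 mm^4
L = 4000.0 mm, w = 16 N/mm, E = 200000.0 MPa
delta = 5 * w * L^4 / (384 * E * I)
= 5 * 16 * 4000.0^4 / (384 * 200000.0 * 572574163.08)
= 0.4657 mm

0.4657 mm


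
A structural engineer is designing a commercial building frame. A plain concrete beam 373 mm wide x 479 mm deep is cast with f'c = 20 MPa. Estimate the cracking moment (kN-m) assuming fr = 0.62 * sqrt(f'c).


fr = 0.62 * sqrt(20) = 0.62 * 4.4721 = 2.7727 MPa
I = 373 * 479^3 / 12 = 3416127928.92 mm^4
y_t = 239.5 mm
M_cr = fr * I / y_t = 2.7727 * 3416127928.92 / 239.5 N-mm
= 39.549 kN-m

39.549 kN-m


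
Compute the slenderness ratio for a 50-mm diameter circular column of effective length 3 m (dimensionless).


Radius of gyration r = d / 4 = 50 / 4 = 12.5 mm
L_eff = 3000.0 mm
Slenderness ratio = L / r = 3000.0 / 12.5 = 240.0 (dimensionless)

240.0 (dimensionless)


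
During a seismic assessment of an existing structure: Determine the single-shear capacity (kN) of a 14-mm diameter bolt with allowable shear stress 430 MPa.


A = pi * d^2 / 4 = pi * 14^2 / 4 = 153.938 mm^2
V = f_v * A / 1000 = 430 * 153.938 / 1000
= 66.1934 kN

66.1934 kN


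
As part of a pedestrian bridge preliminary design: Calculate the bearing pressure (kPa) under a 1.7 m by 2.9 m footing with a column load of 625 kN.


A = 1.7 * 2.9 = 4.93 m^2
q = P / A = 625 / 4.93
= 126.7748 kPa

126.7748 kPa


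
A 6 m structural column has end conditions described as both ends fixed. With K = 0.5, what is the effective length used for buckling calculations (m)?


L_eff = K * L
= 0.5 * 6
= 3.0 m

3.0 m


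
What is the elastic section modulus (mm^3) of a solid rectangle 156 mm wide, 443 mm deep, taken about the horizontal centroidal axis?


S = b * h^2 / 6
= 156 * 443^2 / 6
= 156 * 196249 / 6
= 5102474.0 mm^3

5102474.0 mm^3


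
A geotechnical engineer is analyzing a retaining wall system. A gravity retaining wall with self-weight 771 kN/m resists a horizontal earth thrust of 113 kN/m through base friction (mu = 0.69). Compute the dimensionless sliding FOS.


Resisting force = mu * W = 0.69 * 771 = 531.99 kN/m
FOS = Resisting / Driving = 531.99 / 113
= 4.7079 (dimensionless)

4.7079 (dimensionless)


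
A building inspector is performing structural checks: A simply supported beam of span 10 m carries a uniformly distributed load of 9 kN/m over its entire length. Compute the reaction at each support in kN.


Total load = w * L = 9 * 10 = 90 kN
By symmetry, each reaction R = total / 2 = 90 / 2 = 45.0 kN

45.0 kN


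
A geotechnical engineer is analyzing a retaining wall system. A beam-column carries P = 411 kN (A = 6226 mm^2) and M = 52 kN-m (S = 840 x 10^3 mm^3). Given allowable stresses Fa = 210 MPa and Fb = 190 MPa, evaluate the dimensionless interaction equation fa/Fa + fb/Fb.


f_a = P / A = 411000.0 / 6226 = 66.0135 MPa
f_b = M / S = 52000000.0 / 840000.0 = 61.9048 MPa
Ratio = f_a / Fa + f_b / Fb
= 66.0135 / 210 + 61.9048 / 190
= 0.6402 (dimensionless)

0.6402 (dimensionless)


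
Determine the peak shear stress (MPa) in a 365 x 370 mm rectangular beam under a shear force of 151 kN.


A = b * h = 365 * 370 = 135050 mm^2
V = 151 kN = 151000.0 N
tau_max = 1.5 * V / A = 1.5 * 151000.0 / 135050
= 1.6772 MPa

1.6772 MPa


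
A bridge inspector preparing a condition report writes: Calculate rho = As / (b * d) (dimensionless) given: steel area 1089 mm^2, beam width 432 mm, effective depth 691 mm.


rho = As / (b * d)
= 1089 / (432 * 691)
= 1089 / 298512
= 0.003648 (dimensionless)

0.003648 (dimensionless)


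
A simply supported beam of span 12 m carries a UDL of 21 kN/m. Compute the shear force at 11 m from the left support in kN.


R_A = w * L / 2 = 21 * 12 / 2 = 126.0 kN
V(x) = R_A - w * x = 126.0 - 21 * 11
= -105.0 kN

-105.0 kN


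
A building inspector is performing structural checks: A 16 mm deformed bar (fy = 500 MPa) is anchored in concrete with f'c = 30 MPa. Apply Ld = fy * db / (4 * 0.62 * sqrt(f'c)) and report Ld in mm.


Ld = (fy * db) / (4 * 0.62 * sqrt(f'c))
= (500 * 16) / (4 * 0.62 * sqrt(30))
= 8000 / 13.5835
= 588.95 mm

588.95 mm


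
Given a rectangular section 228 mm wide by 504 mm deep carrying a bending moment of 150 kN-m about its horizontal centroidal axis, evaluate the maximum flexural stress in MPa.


I = b * h^3 / 12 = 228 * 504^3 / 12 = 2432457216.0 mm^4
y = h / 2 = 504 / 2 = 252.0 mm
M = 150 kN-m = 150000000.0 N-mm
sigma = M * y / I = 150000000.0 * 252.0 / 2432457216.0
= 15.54 MPa

15.54 MPa


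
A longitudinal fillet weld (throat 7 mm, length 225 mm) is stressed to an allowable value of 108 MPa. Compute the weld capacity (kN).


Strength = throat * length * allowable stress
= 7 * 225 * 108 N
= 170100 N
= 170.1 kN

170.1 kN


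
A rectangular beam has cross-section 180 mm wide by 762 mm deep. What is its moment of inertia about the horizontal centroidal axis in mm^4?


I = b * h^3 / 12
= 180 * 762^3 / 12
= 180 * 442450728 / 12
= 6636760920.0 mm^4

6636760920.0 mm^4


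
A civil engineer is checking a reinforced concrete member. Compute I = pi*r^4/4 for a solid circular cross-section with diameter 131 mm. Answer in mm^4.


r = d / 2 = 131 / 2 = 65.5 mm
I = pi * r^4 / 4 = pi * 65.5^4 / 4
= 14456231.07 mm^4

14456231.07 mm^4


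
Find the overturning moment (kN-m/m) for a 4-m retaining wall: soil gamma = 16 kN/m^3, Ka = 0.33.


Pa = 0.5 * Ka * gamma * H^2
= 0.5 * 0.33 * 16 * 4^2
= 42.24 kN/m
Arm = H / 3 = 4 / 3 = 1.3333 m
Mo = Pa * arm = Pa * H / 3 = 42.24 * 4 / 3 = 56.32 kN-m/m

56.32 kN-m/m


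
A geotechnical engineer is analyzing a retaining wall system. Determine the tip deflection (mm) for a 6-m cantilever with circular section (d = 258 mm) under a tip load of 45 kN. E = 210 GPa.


I = pi * d^4 / 64 = pi * 258^4 / 64 = 217494722.14 mm^4
L = 6000.0 mm, P = 45000.0 N, E = 210000.0 MPa
delta = P * L^3 / (3 * E * I)
= 45000.0 * 6000.0^3 / (3 * 210000.0 * 217494722.14)
= 70.9377 mm

70.9377 mm


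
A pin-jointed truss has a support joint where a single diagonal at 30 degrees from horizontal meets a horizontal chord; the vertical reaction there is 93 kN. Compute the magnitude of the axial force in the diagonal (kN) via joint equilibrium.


At the joint, only the diagonal has a vertical component, so vertical equilibrium gives:
F * sin(30) = 93
F = 93 / sin(30)
= 93 / 0.5
= 186.0 kN

186.0 kN


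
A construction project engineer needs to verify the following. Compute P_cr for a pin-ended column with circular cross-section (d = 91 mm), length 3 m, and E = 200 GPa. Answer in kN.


I = pi * d^4 / 64 = 3366165.53 mm^4
L = 3000.0 mm
P_cr = pi^2 * E * I / L^2
= 9.8696 * 200000.0 * 3366165.53 / 3000.0^2
= 738282.71 N = 738.2827 kN

738.2827 kN


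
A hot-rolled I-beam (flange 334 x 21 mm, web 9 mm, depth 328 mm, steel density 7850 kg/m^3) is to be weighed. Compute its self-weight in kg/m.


A_flanges = 2 * 334 * 21 = 14028 mm^2
A_web = (328 - 2 * 21) * 9 = 2574 mm^2
A_total = 14028 + 2574 = 16602 mm^2 = 0.016602 m^2
Weight = rho * A = 7850 * 0.016602 = 130.3257 kg/m

130.3257 kg/m


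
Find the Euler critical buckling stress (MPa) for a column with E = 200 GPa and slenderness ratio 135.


sigma_cr = pi^2 * E / lambda^2
= 9.8696 * 200000.0 / 135^2
= 9.8696 * 200000.0 / 18225
= 108.3084 MPa

108.3084 MPa


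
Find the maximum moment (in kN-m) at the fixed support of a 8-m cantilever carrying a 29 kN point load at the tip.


For a cantilever with a point load at the free end:
M_max = P * L = 29 * 8 = 232 kN-m

232 kN-m


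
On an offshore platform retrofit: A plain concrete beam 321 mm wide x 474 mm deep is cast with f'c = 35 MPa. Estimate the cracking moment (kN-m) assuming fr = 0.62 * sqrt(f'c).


fr = 0.62 * sqrt(35) = 0.62 * 5.9161 = 3.668 MPa
I = 321 * 474^3 / 12 = 2848779342.0 mm^4
y_t = 237.0 mm
M_cr = fr * I / y_t = 3.668 * 2848779342.0 / 237.0 N-mm
= 44.0896 kN-m

44.0896 kN-m


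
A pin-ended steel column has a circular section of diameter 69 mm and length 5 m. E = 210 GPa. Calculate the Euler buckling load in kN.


I = pi * d^4 / 64 = 1112669.7 mm^4
L = 5000.0 mm
P_cr = pi^2 * E * I / L^2
= 9.8696 * 210000.0 * 1112669.7 / 5000.0^2
= 92245.52 N = 92.2455 kN

92.2455 kN


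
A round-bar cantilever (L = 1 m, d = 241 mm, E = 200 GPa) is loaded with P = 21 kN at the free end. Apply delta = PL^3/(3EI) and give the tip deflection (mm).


I = pi * d^4 / 64 = pi * 241^4 / 64 = 165591510.99 mm^4
L = 1000.0 mm, P = 21000.0 N, E = 200000.0 MPa
delta = P * L^3 / (3 * E * I)
= 21000.0 * 1000.0^3 / (3 * 200000.0 * 165591510.99)
= 0.2114 mm

0.2114 mm


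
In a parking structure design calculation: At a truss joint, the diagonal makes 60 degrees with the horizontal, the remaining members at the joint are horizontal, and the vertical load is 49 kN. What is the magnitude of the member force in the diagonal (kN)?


At the joint, only the diagonal has a vertical component, so vertical equilibrium gives:
F * sin(60) = 49
F = 49 / sin(60)
= 49 / 0.866025
= 56.58 kN

56.58 kN


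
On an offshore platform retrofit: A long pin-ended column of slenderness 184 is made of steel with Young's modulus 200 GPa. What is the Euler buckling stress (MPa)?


sigma_cr = pi^2 * E / lambda^2
= 9.8696 * 200000.0 / 184^2
= 9.8696 * 200000.0 / 33856
= 58.3034 MPa

58.3034 MPa


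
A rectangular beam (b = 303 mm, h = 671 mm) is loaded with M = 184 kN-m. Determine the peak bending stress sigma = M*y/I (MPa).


I = b * h^3 / 12 = 303 * 671^3 / 12 = 7628320702.75 mm^4
y = h / 2 = 671 / 2 = 335.5 mm
M = 184 kN-m = 184000000.0 N-mm
sigma = M * y / I = 184000000.0 * 335.5 / 7628320702.75
= 8.09 MPa

8.09 MPa


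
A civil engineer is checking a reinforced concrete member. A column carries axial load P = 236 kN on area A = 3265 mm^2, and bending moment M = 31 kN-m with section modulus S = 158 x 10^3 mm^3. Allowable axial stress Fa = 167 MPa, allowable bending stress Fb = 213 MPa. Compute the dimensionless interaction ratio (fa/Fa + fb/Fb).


f_a = P / A = 236000.0 / 3265 = 72.2818 MPa
f_b = M / S = 31000000.0 / 158000.0 = 196.2025 MPa
Ratio = f_a / Fa + f_b / Fb
= 72.2818 / 167 + 196.2025 / 213
= 1.354 (dimensionless)

1.354 (dimensionless)


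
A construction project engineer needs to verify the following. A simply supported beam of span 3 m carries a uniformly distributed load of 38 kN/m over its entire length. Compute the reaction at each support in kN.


Total load = w * L = 38 * 3 = 114 kN
By symmetry, each reaction R = total / 2 = 114 / 2 = 57.0 kN

57.0 kN


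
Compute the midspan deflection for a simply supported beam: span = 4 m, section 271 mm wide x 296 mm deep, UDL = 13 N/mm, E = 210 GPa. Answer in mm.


I = 271 * 296^3 / 12 = 585683754.67 mm^4
L = 4000.0 mm, w = 13 N/mm, E = 210000.0 MPa
delta = 5 * w * L^4 / (384 * E * I)
= 5 * 13 * 4000.0^4 / (384 * 210000.0 * 585683754.67)
= 0.3523 mm

0.3523 mm


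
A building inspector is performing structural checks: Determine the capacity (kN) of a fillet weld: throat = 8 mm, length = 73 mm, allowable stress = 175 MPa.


Strength = throat * length * allowable stress
= 8 * 73 * 175 N
= 102200 N
= 102.2 kN

102.2 kN


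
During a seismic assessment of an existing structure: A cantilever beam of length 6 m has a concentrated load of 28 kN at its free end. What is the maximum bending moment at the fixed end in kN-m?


For a cantilever with a point load at the free end:
M_max = P * L = 28 * 6 = 168 kN-m

168 kN-m


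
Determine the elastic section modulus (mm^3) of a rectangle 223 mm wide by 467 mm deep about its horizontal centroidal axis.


S = b * h^2 / 6
= 223 * 467^2 / 6
= 223 * 218089 / 6
= 8105641.17 mm^3

8105641.17 mm^3


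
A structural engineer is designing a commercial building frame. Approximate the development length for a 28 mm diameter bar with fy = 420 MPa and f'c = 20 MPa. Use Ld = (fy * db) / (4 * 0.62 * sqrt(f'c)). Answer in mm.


Ld = (fy * db) / (4 * 0.62 * sqrt(f'c))
= (420 * 28) / (4 * 0.62 * sqrt(20))
= 11760 / 11.0909
= 1060.33 mm

1060.33 mm


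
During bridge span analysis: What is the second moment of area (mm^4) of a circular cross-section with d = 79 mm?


r = d / 2 = 79 / 2 = 39.5 mm
I = pi * r^4 / 4 = pi * 39.5^4 / 4
= 1911957.63 mm^4

1911957.63 mm^4


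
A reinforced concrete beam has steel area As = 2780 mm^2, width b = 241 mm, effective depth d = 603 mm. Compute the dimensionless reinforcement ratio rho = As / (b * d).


rho = As / (b * d)
= 2780 / (241 * 603)
= 2780 / 145323
= 0.01913 (dimensionless)

0.01913 (dimensionless)


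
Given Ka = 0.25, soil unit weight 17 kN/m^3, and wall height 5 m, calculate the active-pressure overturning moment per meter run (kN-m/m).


Pa = 0.5 * Ka * gamma * H^2
= 0.5 * 0.25 * 17 * 5^2
= 53.125 kN/m
Arm = H / 3 = 5 / 3 = 1.6667 m
Mo = Pa * arm = Pa * H / 3 = 53.125 * 5 / 3 = 88.5417 kN-m/m

88.5417 kN-m/m


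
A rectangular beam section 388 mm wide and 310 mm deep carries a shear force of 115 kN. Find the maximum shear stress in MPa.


A = b * h = 388 * 310 = 120280 mm^2
V = 115 kN = 115000.0 N
tau_max = 1.5 * V / A = 1.5 * 115000.0 / 120280
= 1.4342 MPa

1.4342 MPa


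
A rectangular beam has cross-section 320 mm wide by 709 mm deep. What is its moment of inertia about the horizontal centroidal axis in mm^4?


I = b * h^3 / 12
= 320 * 709^3 / 12
= 320 * 356400829 / 12
= 9504022106.67 mm^4

9504022106.67 mm^4


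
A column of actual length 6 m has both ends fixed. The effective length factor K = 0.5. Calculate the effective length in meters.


L_eff = K * L
= 0.5 * 6
= 3.0 m

3.0 m


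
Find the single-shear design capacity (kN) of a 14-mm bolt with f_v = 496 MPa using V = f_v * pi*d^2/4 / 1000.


A = pi * d^2 / 4 = pi * 14^2 / 4 = 153.938 mm^2
V = f_v * A / 1000 = 496 * 153.938 / 1000
= 76.3533 kN

76.3533 kN


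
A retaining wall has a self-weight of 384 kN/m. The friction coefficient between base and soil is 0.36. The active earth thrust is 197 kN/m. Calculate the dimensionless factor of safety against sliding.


Resisting force = mu * W = 0.36 * 384 = 138.24 kN/m
FOS = Resisting / Driving = 138.24 / 197
= 0.7017 (dimensionless)

0.7017 (dimensionless)


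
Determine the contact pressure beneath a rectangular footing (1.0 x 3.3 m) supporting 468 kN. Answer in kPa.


A = 1.0 * 3.3 = 3.3 m^2
q = P / A = 468 / 3.3
= 141.8182 kPa

141.8182 kPa


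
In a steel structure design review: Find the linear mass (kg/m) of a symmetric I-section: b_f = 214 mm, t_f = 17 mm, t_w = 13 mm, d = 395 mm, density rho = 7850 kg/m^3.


A_flanges = 2 * 214 * 17 = 7276 mm^2
A_web = (395 - 2 * 17) * 13 = 4693 mm^2
A_total = 7276 + 4693 = 11969 mm^2 = 0.011969 m^2
Weight = rho * A = 7850 * 0.011969 = 93.9566 kg/m

93.9566 kg/m


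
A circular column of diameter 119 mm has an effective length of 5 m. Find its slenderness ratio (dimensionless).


Radius of gyration r = d / 4 = 119 / 4 = 29.75 mm
L_eff = 5000.0 mm
Slenderness ratio = L / r = 5000.0 / 29.75 = 168.07 (dimensionless)

168.07 (dimensionless)


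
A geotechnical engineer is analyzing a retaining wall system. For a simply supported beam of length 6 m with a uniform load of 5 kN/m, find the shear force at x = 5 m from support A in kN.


R_A = w * L / 2 = 5 * 6 / 2 = 15.0 kN
V(x) = R_A - w * x = 15.0 - 5 * 5
= -10.0 kN

-10.0 kN


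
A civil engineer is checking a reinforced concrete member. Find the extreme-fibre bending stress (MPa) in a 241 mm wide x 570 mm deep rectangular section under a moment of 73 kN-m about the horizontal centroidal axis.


I = b * h^3 / 12 = 241 * 570^3 / 12 = 3719292750.0 mm^4
y = h / 2 = 570 / 2 = 285.0 mm
M = 73 kN-m = 73000000.0 N-mm
sigma = M * y / I = 73000000.0 * 285.0 / 3719292750.0
= 5.59 MPa

5.59 MPa


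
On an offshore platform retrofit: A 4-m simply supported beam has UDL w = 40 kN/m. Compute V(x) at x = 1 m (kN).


R_A = w * L / 2 = 40 * 4 / 2 = 80.0 kN
V(x) = R_A - w * x = 80.0 - 40 * 1
= 40.0 kN

40.0 kN


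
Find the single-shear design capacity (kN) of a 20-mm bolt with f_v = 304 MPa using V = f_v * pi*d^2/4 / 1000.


A = pi * d^2 / 4 = pi * 20^2 / 4 = 314.1593 mm^2
V = f_v * A / 1000 = 304 * 314.1593 / 1000
= 95.5044 kN

95.5044 kN


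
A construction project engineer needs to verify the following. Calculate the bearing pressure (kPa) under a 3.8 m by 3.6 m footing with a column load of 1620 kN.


A = 3.8 * 3.6 = 13.68 m^2
q = P / A = 1620 / 13.68
= 118.4211 kPa

118.4211 kPa


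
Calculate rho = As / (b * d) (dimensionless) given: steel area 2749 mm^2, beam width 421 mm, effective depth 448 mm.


rho = As / (b * d)
= 2749 / (421 * 448)
= 2749 / 188608
= 0.014575 (dimensionless)

0.014575 (dimensionless)


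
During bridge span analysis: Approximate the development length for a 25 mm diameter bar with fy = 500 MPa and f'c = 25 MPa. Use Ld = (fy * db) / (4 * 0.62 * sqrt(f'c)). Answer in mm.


Ld = (fy * db) / (4 * 0.62 * sqrt(f'c))
= (500 * 25) / (4 * 0.62 * sqrt(25))
= 12500 / 12.4
= 1008.06 mm

1008.06 mm


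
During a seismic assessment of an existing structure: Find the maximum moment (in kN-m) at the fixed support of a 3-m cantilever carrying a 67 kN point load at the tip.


For a cantilever with a point load at the free end:
M_max = P * L = 67 * 3 = 201 kN-m

201 kN-m


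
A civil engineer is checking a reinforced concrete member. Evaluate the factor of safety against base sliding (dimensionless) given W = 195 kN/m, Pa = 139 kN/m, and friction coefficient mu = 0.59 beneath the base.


Resisting force = mu * W = 0.59 * 195 = 115.05 kN/m
FOS = Resisting / Driving = 115.05 / 139
= 0.8277 (dimensionless)

0.8277 (dimensionless)


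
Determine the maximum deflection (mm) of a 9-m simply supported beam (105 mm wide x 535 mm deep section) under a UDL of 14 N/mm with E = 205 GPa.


I = 105 * 535^3 / 12 = 1339890781.25 mm^4
L = 9000.0 mm, w = 14 N/mm, E = 205000.0 MPa
delta = 5 * w * L^4 / (384 * E * I)
= 5 * 14 * 9000.0^4 / (384 * 205000.0 * 1339890781.25)
= 4.3543 mm

4.3543 mm


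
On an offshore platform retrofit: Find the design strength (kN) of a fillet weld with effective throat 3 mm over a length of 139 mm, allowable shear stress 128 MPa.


Strength = throat * length * allowable stress
= 3 * 139 * 128 N
= 53376 N
= 53.38 kN

53.38 kN


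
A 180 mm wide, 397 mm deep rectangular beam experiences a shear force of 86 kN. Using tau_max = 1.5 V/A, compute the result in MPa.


A = b * h = 180 * 397 = 71460 mm^2
V = 86 kN = 86000.0 N
tau_max = 1.5 * V / A = 1.5 * 86000.0 / 71460
= 1.8052 MPa

1.8052 MPa


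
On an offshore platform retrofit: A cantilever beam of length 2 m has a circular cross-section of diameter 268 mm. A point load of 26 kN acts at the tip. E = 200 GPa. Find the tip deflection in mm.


I = pi * d^4 / 64 = pi * 268^4 / 64 = 253226454.78 mm^4
L = 2000.0 mm, P = 26000.0 N, E = 200000.0 MPa
delta = P * L^3 / (3 * E * I)
= 26000.0 * 2000.0^3 / (3 * 200000.0 * 253226454.78)
= 1.369 mm

1.369 mm


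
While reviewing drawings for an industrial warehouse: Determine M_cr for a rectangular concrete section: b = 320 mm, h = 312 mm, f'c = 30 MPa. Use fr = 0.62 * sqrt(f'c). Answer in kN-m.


fr = 0.62 * sqrt(30) = 0.62 * 5.4772 = 3.3959 MPa
I = 320 * 312^3 / 12 = 809902080.0 mm^4
y_t = 156.0 mm
M_cr = fr * I / y_t = 3.3959 * 809902080.0 / 156.0 N-mm
= 17.6303 kN-m

17.6303 kN-m


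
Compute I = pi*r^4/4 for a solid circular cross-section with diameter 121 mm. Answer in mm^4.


r = d / 2 = 121 / 2 = 60.5 mm
I = pi * r^4 / 4 = pi * 60.5^4 / 4
= 10522316.97 mm^4

10522316.97 mm^4


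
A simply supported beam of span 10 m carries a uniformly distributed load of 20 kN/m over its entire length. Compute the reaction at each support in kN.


Total load = w * L = 20 * 10 = 200 kN
By symmetry, each reaction R = total / 2 = 200 / 2 = 100.0 kN

100.0 kN


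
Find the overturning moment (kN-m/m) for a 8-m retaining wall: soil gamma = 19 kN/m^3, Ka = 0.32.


Pa = 0.5 * Ka * gamma * H^2
= 0.5 * 0.32 * 19 * 8^2
= 194.56 kN/m
Arm = H / 3 = 8 / 3 = 2.6667 m
Mo = Pa * arm = Pa * H / 3 = 194.56 * 8 / 3 = 518.8267 kN-m/m

518.8267 kN-m/m


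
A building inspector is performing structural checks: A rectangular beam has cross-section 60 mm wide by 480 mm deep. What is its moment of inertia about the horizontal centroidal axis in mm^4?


I = b * h^3 / 12
= 60 * 480^3 / 12
= 60 * 110592000 / 12
= 552960000.0 mm^4

552960000.0 mm^4


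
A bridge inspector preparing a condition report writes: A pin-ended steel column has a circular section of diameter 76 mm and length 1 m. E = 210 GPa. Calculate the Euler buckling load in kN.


I = pi * d^4 / 64 = 1637661.98 mm^4
L = 1000.0 mm
P_cr = pi^2 * E * I / L^2
= 9.8696 * 210000.0 * 1637661.98 / 1000.0^2
= 3394245.95 N = 3394.2459 kN

3394.2459 kN


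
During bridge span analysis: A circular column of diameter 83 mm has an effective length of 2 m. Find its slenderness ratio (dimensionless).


Radius of gyration r = d / 4 = 83 / 4 = 20.75 mm
L_eff = 2000.0 mm
Slenderness ratio = L / r = 2000.0 / 20.75 = 96.39 (dimensionless)

96.39 (dimensionless)


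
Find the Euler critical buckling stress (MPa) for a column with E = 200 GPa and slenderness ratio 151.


sigma_cr = pi^2 * E / lambda^2
= 9.8696 * 200000.0 / 151^2
= 9.8696 * 200000.0 / 22801
= 86.5717 MPa

86.5717 MPa


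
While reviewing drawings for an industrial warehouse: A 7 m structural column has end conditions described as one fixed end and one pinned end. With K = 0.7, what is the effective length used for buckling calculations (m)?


L_eff = K * L
= 0.7 * 7
= 4.9 m

4.9 m


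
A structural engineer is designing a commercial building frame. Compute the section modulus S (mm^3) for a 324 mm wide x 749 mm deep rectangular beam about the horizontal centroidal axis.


S = b * h^2 / 6
= 324 * 749^2 / 6
= 324 * 561001 / 6
= 30294054.0 mm^3

30294054.0 mm^3


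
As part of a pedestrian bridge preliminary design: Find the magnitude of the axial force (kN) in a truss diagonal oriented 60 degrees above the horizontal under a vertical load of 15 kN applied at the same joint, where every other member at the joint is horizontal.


At the joint, only the diagonal has a vertical component, so vertical equilibrium gives:
F * sin(60) = 15
F = 15 / sin(60)
= 15 / 0.866025
= 17.32 kN

17.32 kN


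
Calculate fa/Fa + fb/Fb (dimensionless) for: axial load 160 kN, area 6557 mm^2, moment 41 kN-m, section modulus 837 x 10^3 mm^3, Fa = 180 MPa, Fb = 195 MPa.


f_a = P / A = 160000.0 / 6557 = 24.4014 MPa
f_b = M / S = 41000000.0 / 837000.0 = 48.9845 MPa
Ratio = f_a / Fa + f_b / Fb
= 24.4014 / 180 + 48.9845 / 195
= 0.3868 (dimensionless)

0.3868 (dimensionless)


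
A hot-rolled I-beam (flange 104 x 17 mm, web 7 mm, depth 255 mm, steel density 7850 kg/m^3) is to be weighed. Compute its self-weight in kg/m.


A_flanges = 2 * 104 * 17 = 3536 mm^2
A_web = (255 - 2 * 17) * 7 = 1547 mm^2
A_total = 3536 + 1547 = 5083 mm^2 = 0.005083 m^2
Weight = rho * A = 7850 * 0.005083 = 39.9016 kg/m

39.9016 kg/m


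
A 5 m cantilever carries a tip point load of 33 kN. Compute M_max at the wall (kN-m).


For a cantilever with a point load at the free end:
M_max = P * L = 33 * 5 = 165 kN-m

165 kN-m


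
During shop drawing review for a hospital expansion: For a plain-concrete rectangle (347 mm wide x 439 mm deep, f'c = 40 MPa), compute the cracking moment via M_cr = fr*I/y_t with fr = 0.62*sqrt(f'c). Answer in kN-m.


fr = 0.62 * sqrt(40) = 0.62 * 6.3246 = 3.9212 MPa
I = 347 * 439^3 / 12 = 2446480674.42 mm^4
y_t = 219.5 mm
M_cr = fr * I / y_t = 3.9212 * 2446480674.42 / 219.5 N-mm
= 43.7048 kN-m

43.7048 kN-m


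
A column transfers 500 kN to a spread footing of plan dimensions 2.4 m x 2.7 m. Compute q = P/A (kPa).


A = 2.4 * 2.7 = 6.48 m^2
q = P / A = 500 / 6.48
= 77.1605 kPa

77.1605 kPa


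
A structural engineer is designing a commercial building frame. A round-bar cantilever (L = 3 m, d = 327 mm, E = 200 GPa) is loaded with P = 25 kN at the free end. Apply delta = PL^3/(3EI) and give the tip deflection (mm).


I = pi * d^4 / 64 = pi * 327^4 / 64 = 561255887.01 mm^4
L = 3000.0 mm, P = 25000.0 N, E = 200000.0 MPa
delta = P * L^3 / (3 * E * I)
= 25000.0 * 3000.0^3 / (3 * 200000.0 * 561255887.01)
= 2.0044 mm

2.0044 mm


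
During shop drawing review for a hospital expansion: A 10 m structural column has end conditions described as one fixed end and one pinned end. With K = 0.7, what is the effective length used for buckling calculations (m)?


L_eff = K * L
= 0.7 * 10
= 7.0 m

7.0 m


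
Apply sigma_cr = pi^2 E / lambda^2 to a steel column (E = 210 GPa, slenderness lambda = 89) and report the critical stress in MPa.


sigma_cr = pi^2 * E / lambda^2
= 9.8696 * 210000.0 / 89^2
= 9.8696 * 210000.0 / 7921
= 261.661 MPa

261.661 MPa


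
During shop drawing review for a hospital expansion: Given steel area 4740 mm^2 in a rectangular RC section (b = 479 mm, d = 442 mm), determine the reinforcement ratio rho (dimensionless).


rho = As / (b * d)
= 4740 / (479 * 442)
= 4740 / 211718
= 0.022388 (dimensionless)

0.022388 (dimensionless)


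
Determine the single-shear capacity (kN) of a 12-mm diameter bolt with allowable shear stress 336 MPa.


A = pi * d^2 / 4 = pi * 12^2 / 4 = 113.0973 mm^2
V = f_v * A / 1000 = 336 * 113.0973 / 1000
= 38.0007 kN

38.0007 kN


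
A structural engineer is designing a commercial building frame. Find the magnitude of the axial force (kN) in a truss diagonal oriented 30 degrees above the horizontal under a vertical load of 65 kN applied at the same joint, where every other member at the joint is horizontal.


At the joint, only the diagonal has a vertical component, so vertical equilibrium gives:
F * sin(30) = 65
F = 65 / sin(30)
= 65 / 0.5
= 130.0 kN

130.0 kN


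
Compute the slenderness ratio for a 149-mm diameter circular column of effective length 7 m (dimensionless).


Radius of gyration r = d / 4 = 149 / 4 = 37.25 mm
L_eff = 7000.0 mm
Slenderness ratio = L / r = 7000.0 / 37.25 = 187.92 (dimensionless)

187.92 (dimensionless)


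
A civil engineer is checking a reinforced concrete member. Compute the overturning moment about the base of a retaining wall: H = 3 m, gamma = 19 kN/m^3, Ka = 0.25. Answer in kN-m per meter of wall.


Pa = 0.5 * Ka * gamma * H^2
= 0.5 * 0.25 * 19 * 3^2
= 21.375 kN/m
Arm = H / 3 = 3 / 3 = 1.0 m
Mo = Pa * arm = Pa * H / 3 = 21.375 * 3 / 3 = 21.375 kN-m/m

21.375 kN-m/m


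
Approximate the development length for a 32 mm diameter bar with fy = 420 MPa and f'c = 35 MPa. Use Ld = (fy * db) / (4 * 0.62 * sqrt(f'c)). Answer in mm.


Ld = (fy * db) / (4 * 0.62 * sqrt(f'c))
= (420 * 32) / (4 * 0.62 * sqrt(35))
= 13440 / 14.6719
= 916.04 mm

916.04 mm


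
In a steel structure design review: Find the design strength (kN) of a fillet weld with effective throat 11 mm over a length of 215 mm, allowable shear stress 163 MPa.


Strength = throat * length * allowable stress
= 11 * 215 * 163 N
= 385495 N
= 385.5 kN

385.5 kN


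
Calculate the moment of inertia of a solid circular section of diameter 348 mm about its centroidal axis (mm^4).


r = d / 2 = 348 / 2 = 174.0 mm
I = pi * r^4 / 4 = pi * 174.0^4 / 4
= 719924369.13 mm^4

719924369.13 mm^4


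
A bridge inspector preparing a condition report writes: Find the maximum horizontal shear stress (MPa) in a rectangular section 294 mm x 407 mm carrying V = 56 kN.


A = b * h = 294 * 407 = 119658 mm^2
V = 56 kN = 56000.0 N
tau_max = 1.5 * V / A = 1.5 * 56000.0 / 119658
= 0.702 MPa

0.702 MPa


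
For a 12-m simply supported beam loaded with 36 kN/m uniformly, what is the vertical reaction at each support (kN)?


Total load = w * L = 36 * 12 = 432 kN
By symmetry, each reaction R = total / 2 = 432 / 2 = 216.0 kN

216.0 kN


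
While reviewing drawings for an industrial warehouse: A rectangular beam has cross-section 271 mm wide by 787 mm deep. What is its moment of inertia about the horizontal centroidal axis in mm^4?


I = b * h^3 / 12
= 271 * 787^3 / 12
= 271 * 487443403 / 12
= 11008096851.08 mm^4

11008096851.08 mm^4


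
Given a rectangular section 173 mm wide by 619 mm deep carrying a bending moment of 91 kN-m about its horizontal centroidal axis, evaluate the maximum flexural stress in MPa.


I = b * h^3 / 12 = 173 * 619^3 / 12 = 3419296833.92 mm^4
y = h / 2 = 619 / 2 = 309.5 mm
M = 91 kN-m = 91000000.0 N-mm
sigma = M * y / I = 91000000.0 * 309.5 / 3419296833.92
= 8.24 MPa

8.24 MPa


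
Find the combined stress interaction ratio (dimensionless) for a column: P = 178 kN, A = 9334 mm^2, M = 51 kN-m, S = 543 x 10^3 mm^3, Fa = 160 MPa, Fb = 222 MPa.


f_a = P / A = 178000.0 / 9334 = 19.0701 MPa
f_b = M / S = 51000000.0 / 543000.0 = 93.9227 MPa
Ratio = f_a / Fa + f_b / Fb
= 19.0701 / 160 + 93.9227 / 222
= 0.5423 (dimensionless)

0.5423 (dimensionless)


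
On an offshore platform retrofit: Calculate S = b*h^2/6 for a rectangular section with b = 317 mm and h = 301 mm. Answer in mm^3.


S = b * h^2 / 6
= 317 * 301^2 / 6
= 317 * 90601 / 6
= 4786752.83 mm^3

4786752.83 mm^3


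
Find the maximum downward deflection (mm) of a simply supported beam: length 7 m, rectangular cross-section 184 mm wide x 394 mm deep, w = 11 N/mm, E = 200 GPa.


I = 184 * 394^3 / 12 = 937832421.33 mm^4
L = 7000.0 mm, w = 11 N/mm, E = 200000.0 MPa
delta = 5 * w * L^4 / (384 * E * I)
= 5 * 11 * 7000.0^4 / (384 * 200000.0 * 937832421.33)
= 1.8334 mm

1.8334 mm


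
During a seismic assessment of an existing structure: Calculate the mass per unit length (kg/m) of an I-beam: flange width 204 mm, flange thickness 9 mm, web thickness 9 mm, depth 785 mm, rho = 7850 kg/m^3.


A_flanges = 2 * 204 * 9 = 3672 mm^2
A_web = (785 - 2 * 9) * 9 = 6903 mm^2
A_total = 3672 + 6903 = 10575 mm^2 = 0.010575 m^2
Weight = rho * A = 7850 * 0.010575 = 83.0138 kg/m

83.0138 kg/m


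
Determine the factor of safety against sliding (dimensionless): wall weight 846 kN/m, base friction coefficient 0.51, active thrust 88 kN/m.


Resisting force = mu * W = 0.51 * 846 = 431.46 kN/m
FOS = Resisting / Driving = 431.46 / 88
= 4.903 (dimensionless)

4.903 (dimensionless)


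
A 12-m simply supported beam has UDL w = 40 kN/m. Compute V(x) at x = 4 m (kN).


R_A = w * L / 2 = 40 * 12 / 2 = 240.0 kN
V(x) = R_A - w * x = 240.0 - 40 * 4
= 80.0 kN

80.0 kN


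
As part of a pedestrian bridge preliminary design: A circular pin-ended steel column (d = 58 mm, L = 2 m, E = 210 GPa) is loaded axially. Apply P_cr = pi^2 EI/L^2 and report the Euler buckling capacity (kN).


I = pi * d^4 / 64 = 555497.2 mm^4
L = 2000.0 mm
P_cr = pi^2 * E * I / L^2
= 9.8696 * 210000.0 * 555497.2 / 2000.0^2
= 287833.22 N = 287.8332 kN

287.8332 kN


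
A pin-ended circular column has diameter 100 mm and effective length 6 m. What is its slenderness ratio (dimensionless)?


Radius of gyration r = d / 4 = 100 / 4 = 25.0 mm
L_eff = 6000.0 mm
Slenderness ratio = L / r = 6000.0 / 25.0 = 240.0 (dimensionless)

240.0 (dimensionless)


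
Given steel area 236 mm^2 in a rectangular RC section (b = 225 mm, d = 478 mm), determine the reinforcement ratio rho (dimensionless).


rho = As / (b * d)
= 236 / (225 * 478)
= 236 / 107550
= 0.002194 (dimensionless)

0.002194 (dimensionless)


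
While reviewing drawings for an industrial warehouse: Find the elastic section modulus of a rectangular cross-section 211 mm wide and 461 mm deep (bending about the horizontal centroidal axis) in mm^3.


S = b * h^2 / 6
= 211 * 461^2 / 6
= 211 * 212521 / 6
= 7473655.17 mm^3

7473655.17 mm^3


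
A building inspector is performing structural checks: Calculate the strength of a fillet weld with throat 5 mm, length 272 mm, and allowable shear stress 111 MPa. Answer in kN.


Strength = throat * length * allowable stress
= 5 * 272 * 111 N
= 150960 N
= 150.96 kN

150.96 kN


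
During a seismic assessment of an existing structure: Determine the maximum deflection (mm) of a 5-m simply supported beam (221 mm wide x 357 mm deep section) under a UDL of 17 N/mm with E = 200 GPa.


I = 221 * 357^3 / 12 = 837945312.75 mm^4
L = 5000.0 mm, w = 17 N/mm, E = 200000.0 MPa
delta = 5 * w * L^4 / (384 * E * I)
= 5 * 17 * 5000.0^4 / (384 * 200000.0 * 837945312.75)
= 0.8255 mm

0.8255 mm


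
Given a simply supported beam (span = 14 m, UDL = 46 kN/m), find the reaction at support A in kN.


Total load = w * L = 46 * 14 = 644 kN
By symmetry, each reaction R = total / 2 = 644 / 2 = 322.0 kN

322.0 kN


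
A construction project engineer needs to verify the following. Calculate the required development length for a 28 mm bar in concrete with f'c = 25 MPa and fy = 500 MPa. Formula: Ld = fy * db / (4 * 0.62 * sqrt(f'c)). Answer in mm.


Ld = (fy * db) / (4 * 0.62 * sqrt(f'c))
= (500 * 28) / (4 * 0.62 * sqrt(25))
= 14000 / 12.4
= 1129.03 mm

1129.03 mm


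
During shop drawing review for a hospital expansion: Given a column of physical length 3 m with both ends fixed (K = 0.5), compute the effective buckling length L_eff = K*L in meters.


L_eff = K * L
= 0.5 * 3
= 1.5 m

1.5 m


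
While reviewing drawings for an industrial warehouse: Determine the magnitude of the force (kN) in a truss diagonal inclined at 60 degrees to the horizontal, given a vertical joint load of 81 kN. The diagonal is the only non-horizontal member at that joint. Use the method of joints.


At the joint, only the diagonal has a vertical component, so vertical equilibrium gives:
F * sin(60) = 81
F = 81 / sin(60)
= 81 / 0.866025
= 93.53 kN

93.53 kN


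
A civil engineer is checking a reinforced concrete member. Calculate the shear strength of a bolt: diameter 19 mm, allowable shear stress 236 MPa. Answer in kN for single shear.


A = pi * d^2 / 4 = pi * 19^2 / 4 = 283.5287 mm^2
V = f_v * A / 1000 = 236 * 283.5287 / 1000
= 66.9128 kN

66.9128 kN


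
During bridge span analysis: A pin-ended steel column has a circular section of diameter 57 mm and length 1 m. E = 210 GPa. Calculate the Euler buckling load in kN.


I = pi * d^4 / 64 = 518166.49 mm^4
L = 1000.0 mm
P_cr = pi^2 * E * I / L^2
= 9.8696 * 210000.0 * 518166.49 / 1000.0^2
= 1073960.63 N = 1073.9606 kN

1073.9606 kN
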